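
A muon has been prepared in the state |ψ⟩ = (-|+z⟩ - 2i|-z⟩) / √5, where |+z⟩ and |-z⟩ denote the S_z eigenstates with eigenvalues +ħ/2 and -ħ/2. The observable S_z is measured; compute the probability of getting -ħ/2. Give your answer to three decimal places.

The -ħ/2 outcome corresponds to |-z⟩. Its amplitude in |ψ⟩ is -2i/√5.
P = |-2i|² / 5 = 4/5.

0.800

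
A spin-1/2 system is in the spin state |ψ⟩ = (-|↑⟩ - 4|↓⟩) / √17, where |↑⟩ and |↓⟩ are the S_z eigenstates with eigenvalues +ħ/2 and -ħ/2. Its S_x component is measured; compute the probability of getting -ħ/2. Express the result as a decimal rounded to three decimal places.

|-x⟩ = (|↑⟩ - |↓⟩)/√2, so ⟨-x|ψ⟩ = (3) / (√2·√17).
P = |3|² / 34 = 9/34.

0.265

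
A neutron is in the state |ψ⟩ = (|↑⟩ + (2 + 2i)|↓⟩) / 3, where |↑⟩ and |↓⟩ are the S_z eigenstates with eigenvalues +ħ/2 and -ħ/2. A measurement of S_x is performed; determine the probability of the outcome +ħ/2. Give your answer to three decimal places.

|+x⟩ = (|↑⟩ + |↓⟩)/√2, so ⟨+x|ψ⟩ = (3 + 2i) / (√2·3).
P = |3 + 2i|² / 18 = 13/18.

0.722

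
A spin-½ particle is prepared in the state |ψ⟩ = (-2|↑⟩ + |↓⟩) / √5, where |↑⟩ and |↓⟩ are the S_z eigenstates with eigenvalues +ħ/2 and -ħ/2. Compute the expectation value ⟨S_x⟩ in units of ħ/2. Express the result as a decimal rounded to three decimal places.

-0.800

⟨σ_x⟩ = 2 Re(a* b)/(|a|²+|b|²) with a = -2, b = 1.
a* b = -2, so ⟨σ_x⟩ = -4/5.
⟨S_x⟩ = (ħ/2)·⟨σ_x⟩.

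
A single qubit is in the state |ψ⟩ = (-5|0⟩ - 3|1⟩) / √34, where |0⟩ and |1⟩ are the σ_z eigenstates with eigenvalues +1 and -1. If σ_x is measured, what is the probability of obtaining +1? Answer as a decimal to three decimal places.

0.941

|+x⟩ = (|0⟩ + |1⟩)/√2, so ⟨+x|ψ⟩ = (-8) / (√2·√34).
P = |-8|² / 68 = 64/68.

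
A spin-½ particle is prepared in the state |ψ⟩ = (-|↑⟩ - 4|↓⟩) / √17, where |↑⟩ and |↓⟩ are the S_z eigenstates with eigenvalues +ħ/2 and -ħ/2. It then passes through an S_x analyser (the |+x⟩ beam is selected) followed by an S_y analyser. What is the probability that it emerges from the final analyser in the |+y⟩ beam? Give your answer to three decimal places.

First analyser (S_x): P(|+x⟩) = |⟨+x|ψ⟩|² = 25/34.
After stage 1 the state is |+x⟩; P(|+y⟩) = |⟨+y|+x⟩|² = 1/2.
Joint probability = 25/34 × 1/2 = 0.368.

0.368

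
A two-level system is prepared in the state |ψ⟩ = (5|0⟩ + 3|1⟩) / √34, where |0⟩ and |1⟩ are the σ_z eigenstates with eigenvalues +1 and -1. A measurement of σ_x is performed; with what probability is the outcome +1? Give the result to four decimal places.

0.9412

|+x⟩ = (|0⟩ + |1⟩)/√2, so ⟨+x|ψ⟩ = (8) / (√2·√34).
P = |8|² / 68 = 64/68.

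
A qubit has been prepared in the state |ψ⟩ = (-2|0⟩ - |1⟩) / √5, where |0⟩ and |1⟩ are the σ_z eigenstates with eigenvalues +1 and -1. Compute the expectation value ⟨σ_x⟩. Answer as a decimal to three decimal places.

0.800

⟨σ_x⟩ = 2 Re(a* b)/(|a|²+|b|²) with a = -2, b = -1.
a* b = 2, so ⟨σ_x⟩ = 4/5.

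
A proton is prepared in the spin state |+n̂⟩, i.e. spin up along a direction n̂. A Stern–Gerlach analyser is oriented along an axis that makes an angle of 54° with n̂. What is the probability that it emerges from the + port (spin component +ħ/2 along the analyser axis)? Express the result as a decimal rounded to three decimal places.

For spin-½, the probability of finding spin-up along an axis at angle θ to the initial spin direction is cos²(θ/2); spin-down is sin²(θ/2).
θ = 54°, so P = cos²(27°) ≈ 0.794.

0.794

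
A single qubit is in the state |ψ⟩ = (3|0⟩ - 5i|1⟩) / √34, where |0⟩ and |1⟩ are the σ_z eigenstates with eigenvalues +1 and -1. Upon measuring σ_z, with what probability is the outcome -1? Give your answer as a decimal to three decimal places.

The -1 outcome corresponds to |1⟩. Its amplitude in |ψ⟩ is -5i/√34.
P = |-5i|² / 34 = 25/34.

0.735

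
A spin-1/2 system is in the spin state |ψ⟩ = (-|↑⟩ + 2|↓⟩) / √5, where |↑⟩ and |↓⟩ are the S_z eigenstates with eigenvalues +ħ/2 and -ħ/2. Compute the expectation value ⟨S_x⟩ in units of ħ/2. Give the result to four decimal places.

-0.8000

⟨σ_x⟩ = 2 Re(a* b)/(|a|²+|b|²) with a = -1, b = 2.
a* b = -2, so ⟨σ_x⟩ = -4/5.
⟨S_x⟩ = (ħ/2)·⟨σ_x⟩.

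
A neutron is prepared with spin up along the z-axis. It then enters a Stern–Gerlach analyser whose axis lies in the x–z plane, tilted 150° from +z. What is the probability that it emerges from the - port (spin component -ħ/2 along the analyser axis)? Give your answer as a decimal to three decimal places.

For spin-½, the probability of finding spin-up along an axis at angle θ to the initial spin direction is cos²(θ/2); spin-down is sin²(θ/2).
θ = 150°, so P = sin²(75°) ≈ 0.933.

0.933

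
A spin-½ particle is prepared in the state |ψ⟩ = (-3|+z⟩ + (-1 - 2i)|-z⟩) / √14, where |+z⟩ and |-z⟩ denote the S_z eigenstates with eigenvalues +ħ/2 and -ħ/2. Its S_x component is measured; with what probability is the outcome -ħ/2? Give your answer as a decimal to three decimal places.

0.286

|-x⟩ = (|+z⟩ - |-z⟩)/√2, so ⟨-x|ψ⟩ = (-2 + 2i) / (√2·√14).
P = |-2 + 2i|² / 28 = 8/28.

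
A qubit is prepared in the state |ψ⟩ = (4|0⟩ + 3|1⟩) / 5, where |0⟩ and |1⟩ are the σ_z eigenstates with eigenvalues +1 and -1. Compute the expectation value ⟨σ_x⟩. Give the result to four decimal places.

⟨σ_x⟩ = 2 Re(a* b)/(|a|²+|b|²) with a = 4, b = 3.
a* b = 12, so ⟨σ_x⟩ = 24/25.

0.9600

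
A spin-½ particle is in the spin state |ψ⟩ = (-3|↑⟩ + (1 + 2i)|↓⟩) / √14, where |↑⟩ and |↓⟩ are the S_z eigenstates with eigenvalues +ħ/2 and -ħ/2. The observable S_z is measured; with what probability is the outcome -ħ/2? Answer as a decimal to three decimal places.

The -ħ/2 outcome corresponds to |↓⟩. Its amplitude in |ψ⟩ is (1 + 2i)/√14.
P = |1 + 2i|² / 14 = 5/14.

0.357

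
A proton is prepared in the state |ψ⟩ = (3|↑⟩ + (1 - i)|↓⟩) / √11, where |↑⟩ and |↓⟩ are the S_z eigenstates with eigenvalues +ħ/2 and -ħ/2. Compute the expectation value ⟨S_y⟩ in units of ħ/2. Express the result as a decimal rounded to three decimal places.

⟨σ_y⟩ = 2 Im(a* b)/(|a|²+|b|²) with a = 3, b = (1 - i).
a* b = (3 - 3i), so ⟨σ_y⟩ = -6/11.
⟨S_y⟩ = (ħ/2)·⟨σ_y⟩.

-0.545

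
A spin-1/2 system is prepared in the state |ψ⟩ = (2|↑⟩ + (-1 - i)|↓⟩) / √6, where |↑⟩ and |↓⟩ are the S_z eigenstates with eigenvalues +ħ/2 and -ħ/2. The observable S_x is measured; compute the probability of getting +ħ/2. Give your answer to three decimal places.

|+x⟩ = (|↑⟩ + |↓⟩)/√2, so ⟨+x|ψ⟩ = (1 - i) / (√2·√6).
P = |1 - i|² / 12 = 2/12.

0.167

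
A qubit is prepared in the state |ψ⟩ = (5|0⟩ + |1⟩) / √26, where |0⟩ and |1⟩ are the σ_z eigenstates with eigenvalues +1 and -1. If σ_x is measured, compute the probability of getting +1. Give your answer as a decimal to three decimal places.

0.692

|+x⟩ = (|0⟩ + |1⟩)/√2, so ⟨+x|ψ⟩ = (6) / (√2·√26).
P = |6|² / 52 = 36/52.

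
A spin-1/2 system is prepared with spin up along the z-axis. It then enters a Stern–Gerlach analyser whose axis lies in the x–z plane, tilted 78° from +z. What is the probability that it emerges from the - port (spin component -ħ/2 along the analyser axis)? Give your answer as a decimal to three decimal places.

0.396

For spin-½, the probability of finding spin-up along an axis at angle θ to the initial spin direction is cos²(θ/2); spin-down is sin²(θ/2).
θ = 78°, so P = sin²(39°) ≈ 0.396.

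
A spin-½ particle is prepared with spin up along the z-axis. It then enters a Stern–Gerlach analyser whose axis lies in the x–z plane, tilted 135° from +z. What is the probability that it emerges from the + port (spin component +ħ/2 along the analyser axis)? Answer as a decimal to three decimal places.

0.146

For spin-½, the probability of finding spin-up along an axis at angle θ to the initial spin direction is cos²(θ/2); spin-down is sin²(θ/2).
θ = 135°, so P = cos²(67.5°) ≈ 0.146.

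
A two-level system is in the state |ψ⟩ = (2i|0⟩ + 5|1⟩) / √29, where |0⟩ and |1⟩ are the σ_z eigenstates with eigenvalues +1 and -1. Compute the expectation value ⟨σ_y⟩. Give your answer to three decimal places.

⟨σ_y⟩ = 2 Im(a* b)/(|a|²+|b|²) with a = 2i, b = 5.
a* b = -10i, so ⟨σ_y⟩ = -20/29.

-0.690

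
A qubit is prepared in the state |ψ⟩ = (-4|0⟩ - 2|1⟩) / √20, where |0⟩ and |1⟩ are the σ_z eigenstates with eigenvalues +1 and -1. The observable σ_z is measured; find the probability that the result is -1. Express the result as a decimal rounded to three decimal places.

The -1 outcome corresponds to |1⟩. Its amplitude in |ψ⟩ is -2/√20.
P = |-2|² / 20 = 4/20.

0.200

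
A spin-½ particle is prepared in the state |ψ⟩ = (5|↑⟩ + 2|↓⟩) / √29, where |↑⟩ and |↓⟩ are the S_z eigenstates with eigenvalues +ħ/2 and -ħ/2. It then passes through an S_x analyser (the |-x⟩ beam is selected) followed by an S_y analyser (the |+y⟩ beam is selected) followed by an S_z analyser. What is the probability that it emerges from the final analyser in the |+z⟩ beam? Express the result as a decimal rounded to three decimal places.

First analyser (S_x): P(|-x⟩) = |⟨-x|ψ⟩|² = 9/58.
After stage 1 the state is |-x⟩; P(|+y⟩) = |⟨+y|-x⟩|² = 1/2.
After stage 2 the state is |+y⟩; P(|+z⟩) = |⟨+z|+y⟩|² = 1/2.
Joint probability = 9/58 × 1/2 × 1/2 = 0.039.

0.039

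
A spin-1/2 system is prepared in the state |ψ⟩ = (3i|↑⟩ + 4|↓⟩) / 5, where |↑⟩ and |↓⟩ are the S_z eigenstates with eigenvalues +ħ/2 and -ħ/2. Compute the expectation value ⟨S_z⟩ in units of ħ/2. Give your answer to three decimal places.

⟨σ_z⟩ = |a|² - |b|² divided by |a|²+|b|², with a, b the |↑⟩, |↓⟩ amplitudes.
= (9 - 16)/25 = -7/25.
⟨S_z⟩ = (ħ/2)·⟨σ_z⟩.

-0.280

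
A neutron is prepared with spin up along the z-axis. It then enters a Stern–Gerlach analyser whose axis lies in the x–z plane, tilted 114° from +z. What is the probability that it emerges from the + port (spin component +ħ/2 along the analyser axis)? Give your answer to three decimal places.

For spin-½, the probability of finding spin-up along an axis at angle θ to the initial spin direction is cos²(θ/2); spin-down is sin²(θ/2).
θ = 114°, so P = cos²(57°) ≈ 0.297.

0.297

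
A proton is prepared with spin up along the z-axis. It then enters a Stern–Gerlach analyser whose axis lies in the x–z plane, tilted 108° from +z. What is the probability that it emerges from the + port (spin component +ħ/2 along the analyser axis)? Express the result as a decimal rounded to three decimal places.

For spin-½, the probability of finding spin-up along an axis at angle θ to the initial spin direction is cos²(θ/2); spin-down is sin²(θ/2).
θ = 108°, so P = cos²(54°) ≈ 0.345.

0.345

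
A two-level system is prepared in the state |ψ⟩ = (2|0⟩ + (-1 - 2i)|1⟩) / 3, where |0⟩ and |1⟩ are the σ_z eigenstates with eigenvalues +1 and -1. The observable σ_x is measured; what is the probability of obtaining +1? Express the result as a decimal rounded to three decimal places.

0.278

|+x⟩ = (|0⟩ + |1⟩)/√2, so ⟨+x|ψ⟩ = (1 - 2i) / (√2·3).
P = |1 - 2i|² / 18 = 5/18.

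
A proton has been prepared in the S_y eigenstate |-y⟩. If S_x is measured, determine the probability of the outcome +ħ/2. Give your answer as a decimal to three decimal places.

0.500

In the S_z basis, |-y⟩ = (|↑⟩ - i|↓⟩)/√2 and |+x⟩ = (|↑⟩ + |↓⟩)/√2.
|⟨+x|-y⟩|² = 1/2.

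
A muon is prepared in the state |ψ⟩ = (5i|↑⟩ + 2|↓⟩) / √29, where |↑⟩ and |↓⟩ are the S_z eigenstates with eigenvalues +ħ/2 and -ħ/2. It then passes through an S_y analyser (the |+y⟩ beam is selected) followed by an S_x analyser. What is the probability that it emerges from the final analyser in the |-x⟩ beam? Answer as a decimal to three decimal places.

0.078

First analyser (S_y): P(|+y⟩) = |⟨+y|ψ⟩|² = 9/58.
After stage 1 the state is |+y⟩; P(|-x⟩) = |⟨-x|+y⟩|² = 1/2.
Joint probability = 9/58 × 1/2 = 0.078.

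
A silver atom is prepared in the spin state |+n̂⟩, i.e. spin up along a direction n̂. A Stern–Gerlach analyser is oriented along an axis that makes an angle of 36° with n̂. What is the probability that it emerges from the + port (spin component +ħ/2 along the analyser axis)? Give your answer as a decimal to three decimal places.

For spin-½, the probability of finding spin-up along an axis at angle θ to the initial spin direction is cos²(θ/2); spin-down is sin²(θ/2).
θ = 36°, so P = cos²(18°) ≈ 0.905.

0.905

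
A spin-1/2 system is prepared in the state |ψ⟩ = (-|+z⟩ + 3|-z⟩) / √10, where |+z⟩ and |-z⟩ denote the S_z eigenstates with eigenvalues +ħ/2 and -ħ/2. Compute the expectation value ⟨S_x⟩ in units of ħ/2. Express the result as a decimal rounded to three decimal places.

⟨σ_x⟩ = 2 Re(a* b)/(|a|²+|b|²) with a = -1, b = 3.
a* b = -3, so ⟨σ_x⟩ = -6/10.
⟨S_x⟩ = (ħ/2)·⟨σ_x⟩.

-0.600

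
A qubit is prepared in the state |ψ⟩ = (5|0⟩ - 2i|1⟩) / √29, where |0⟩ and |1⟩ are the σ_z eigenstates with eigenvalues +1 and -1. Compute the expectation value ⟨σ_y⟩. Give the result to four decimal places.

-0.6897

⟨σ_y⟩ = 2 Im(a* b)/(|a|²+|b|²) with a = 5, b = -2i.
a* b = -10i, so ⟨σ_y⟩ = -20/29.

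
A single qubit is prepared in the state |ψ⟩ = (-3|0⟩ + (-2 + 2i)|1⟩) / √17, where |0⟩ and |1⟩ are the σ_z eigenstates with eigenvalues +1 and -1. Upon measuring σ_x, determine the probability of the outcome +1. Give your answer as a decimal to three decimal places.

|+x⟩ = (|0⟩ + |1⟩)/√2, so ⟨+x|ψ⟩ = (-5 + 2i) / (√2·√17).
P = |-5 + 2i|² / 34 = 29/34.

0.853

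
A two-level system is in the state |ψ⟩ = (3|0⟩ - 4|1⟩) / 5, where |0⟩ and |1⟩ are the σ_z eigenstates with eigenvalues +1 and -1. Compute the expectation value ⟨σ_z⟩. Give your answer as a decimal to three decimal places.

-0.280

⟨σ_z⟩ = |a|² - |b|² divided by |a|²+|b|², with a, b the |0⟩, |1⟩ amplitudes.
= (9 - 16)/25 = -7/25.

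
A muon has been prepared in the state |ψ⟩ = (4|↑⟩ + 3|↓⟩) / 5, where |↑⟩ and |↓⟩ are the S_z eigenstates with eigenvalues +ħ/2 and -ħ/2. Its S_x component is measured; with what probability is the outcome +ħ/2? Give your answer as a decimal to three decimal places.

0.980

|+x⟩ = (|↑⟩ + |↓⟩)/√2, so ⟨+x|ψ⟩ = (7) / (√2·5).
P = |7|² / 50 = 49/50.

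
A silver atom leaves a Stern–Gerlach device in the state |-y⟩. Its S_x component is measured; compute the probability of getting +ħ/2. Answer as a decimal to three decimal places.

In the S_z basis, |-y⟩ = (|+z⟩ - i|-z⟩)/√2 and |+x⟩ = (|+z⟩ + |-z⟩)/√2.
|⟨+x|-y⟩|² = 1/2.

0.500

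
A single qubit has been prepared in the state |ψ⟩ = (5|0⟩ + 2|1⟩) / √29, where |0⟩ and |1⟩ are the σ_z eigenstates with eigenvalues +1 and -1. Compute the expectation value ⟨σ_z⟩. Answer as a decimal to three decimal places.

⟨σ_z⟩ = |a|² - |b|² divided by |a|²+|b|², with a, b the |0⟩, |1⟩ amplitudes.
= (25 - 4)/29 = 21/29.

0.724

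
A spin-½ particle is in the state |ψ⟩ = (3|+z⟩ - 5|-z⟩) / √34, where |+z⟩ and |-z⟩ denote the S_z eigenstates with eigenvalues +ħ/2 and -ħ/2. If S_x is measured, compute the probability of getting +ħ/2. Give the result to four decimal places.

0.0588

|+x⟩ = (|+z⟩ + |-z⟩)/√2, so ⟨+x|ψ⟩ = (-2) / (√2·√34).
P = |-2|² / 68 = 4/68.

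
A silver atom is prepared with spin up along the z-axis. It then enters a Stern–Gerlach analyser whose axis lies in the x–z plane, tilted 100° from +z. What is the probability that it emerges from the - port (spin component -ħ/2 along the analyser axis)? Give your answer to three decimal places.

For spin-½, the probability of finding spin-up along an axis at angle θ to the initial spin direction is cos²(θ/2); spin-down is sin²(θ/2).
θ = 100°, so P = sin²(50°) ≈ 0.587.

0.587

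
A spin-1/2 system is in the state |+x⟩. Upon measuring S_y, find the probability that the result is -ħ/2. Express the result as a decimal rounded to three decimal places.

In the S_z basis, |+x⟩ = (|↑⟩ + |↓⟩)/√2 and |-y⟩ = (|↑⟩ - i|↓⟩)/√2.
|⟨-y|+x⟩|² = 1/2.

0.500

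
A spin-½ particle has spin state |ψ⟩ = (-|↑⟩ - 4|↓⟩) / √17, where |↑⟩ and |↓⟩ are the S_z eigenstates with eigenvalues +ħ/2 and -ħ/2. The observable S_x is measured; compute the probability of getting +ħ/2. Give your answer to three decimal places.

|+x⟩ = (|↑⟩ + |↓⟩)/√2, so ⟨+x|ψ⟩ = (-5) / (√2·√17).
P = |-5|² / 34 = 25/34.

0.735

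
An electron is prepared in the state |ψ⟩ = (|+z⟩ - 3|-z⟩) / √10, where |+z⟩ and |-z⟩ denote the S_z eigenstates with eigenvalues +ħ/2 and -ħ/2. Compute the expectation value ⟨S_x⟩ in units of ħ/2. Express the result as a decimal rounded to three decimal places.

⟨σ_x⟩ = 2 Re(a* b)/(|a|²+|b|²) with a = 1, b = -3.
a* b = -3, so ⟨σ_x⟩ = -6/10.
⟨S_x⟩ = (ħ/2)·⟨σ_x⟩.

-0.600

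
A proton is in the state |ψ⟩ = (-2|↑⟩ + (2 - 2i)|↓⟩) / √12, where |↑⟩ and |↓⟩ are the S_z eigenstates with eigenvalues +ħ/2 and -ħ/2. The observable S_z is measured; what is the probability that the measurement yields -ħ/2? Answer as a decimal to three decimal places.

The -ħ/2 outcome corresponds to |↓⟩. Its amplitude in |ψ⟩ is (2 - 2i)/√12.
P = |2 - 2i|² / 12 = 8/12.

0.667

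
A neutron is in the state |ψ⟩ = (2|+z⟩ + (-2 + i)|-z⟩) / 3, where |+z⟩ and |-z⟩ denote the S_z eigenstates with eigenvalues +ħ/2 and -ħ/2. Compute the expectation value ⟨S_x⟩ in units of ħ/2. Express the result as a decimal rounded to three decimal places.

-0.889

⟨σ_x⟩ = 2 Re(a* b)/(|a|²+|b|²) with a = 2, b = (-2 + i).
a* b = (-4 + 2i), so ⟨σ_x⟩ = -8/9.
⟨S_x⟩ = (ħ/2)·⟨σ_x⟩.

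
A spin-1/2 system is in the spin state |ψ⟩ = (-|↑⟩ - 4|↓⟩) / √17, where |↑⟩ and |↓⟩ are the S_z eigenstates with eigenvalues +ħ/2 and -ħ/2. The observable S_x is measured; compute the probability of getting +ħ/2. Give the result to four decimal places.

0.7353

|+x⟩ = (|↑⟩ + |↓⟩)/√2, so ⟨+x|ψ⟩ = (-5) / (√2·√17).
P = |-5|² / 34 = 25/34.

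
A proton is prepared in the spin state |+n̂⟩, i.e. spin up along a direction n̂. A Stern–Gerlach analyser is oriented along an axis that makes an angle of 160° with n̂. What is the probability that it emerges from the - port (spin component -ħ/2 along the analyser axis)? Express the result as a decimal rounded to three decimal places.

0.970

For spin-½, the probability of finding spin-up along an axis at angle θ to the initial spin direction is cos²(θ/2); spin-down is sin²(θ/2).
θ = 160°, so P = sin²(80°) ≈ 0.970.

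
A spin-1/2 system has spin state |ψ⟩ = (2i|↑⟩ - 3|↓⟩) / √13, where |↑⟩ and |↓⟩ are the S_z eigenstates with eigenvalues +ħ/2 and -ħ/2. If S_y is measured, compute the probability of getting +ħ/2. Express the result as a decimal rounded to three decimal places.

|+y⟩ = (|↑⟩ + i|↓⟩)/√2, so ⟨+y|ψ⟩ = (5i) / (√2·√13).
P = |5i|² / 26 = 25/26.

0.962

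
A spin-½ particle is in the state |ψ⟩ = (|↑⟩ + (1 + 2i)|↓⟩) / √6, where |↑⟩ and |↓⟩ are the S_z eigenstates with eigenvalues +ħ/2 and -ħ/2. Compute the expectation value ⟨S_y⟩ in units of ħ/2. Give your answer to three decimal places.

⟨σ_y⟩ = 2 Im(a* b)/(|a|²+|b|²) with a = 1, b = (1 + 2i).
a* b = (1 + 2i), so ⟨σ_y⟩ = 4/6.
⟨S_y⟩ = (ħ/2)·⟨σ_y⟩.

0.667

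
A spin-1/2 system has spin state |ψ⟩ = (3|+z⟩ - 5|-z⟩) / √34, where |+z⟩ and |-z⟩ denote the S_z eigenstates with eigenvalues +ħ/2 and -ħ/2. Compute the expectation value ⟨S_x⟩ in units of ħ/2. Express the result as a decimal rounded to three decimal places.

-0.882

⟨σ_x⟩ = 2 Re(a* b)/(|a|²+|b|²) with a = 3, b = -5.
a* b = -15, so ⟨σ_x⟩ = -30/34.
⟨S_x⟩ = (ħ/2)·⟨σ_x⟩.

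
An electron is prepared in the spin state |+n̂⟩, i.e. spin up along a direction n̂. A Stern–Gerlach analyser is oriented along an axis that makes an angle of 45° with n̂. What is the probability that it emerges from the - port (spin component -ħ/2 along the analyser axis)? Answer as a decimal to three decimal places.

0.146

For spin-½, the probability of finding spin-up along an axis at angle θ to the initial spin direction is cos²(θ/2); spin-down is sin²(θ/2).
θ = 45°, so P = sin²(22.5°) ≈ 0.146.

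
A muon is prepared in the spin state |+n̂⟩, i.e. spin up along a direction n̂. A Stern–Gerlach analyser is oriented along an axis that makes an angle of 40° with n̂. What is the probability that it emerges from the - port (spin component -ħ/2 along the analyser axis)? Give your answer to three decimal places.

0.117

For spin-½, the probability of finding spin-up along an axis at angle θ to the initial spin direction is cos²(θ/2); spin-down is sin²(θ/2).
θ = 40°, so P = sin²(20°) ≈ 0.117.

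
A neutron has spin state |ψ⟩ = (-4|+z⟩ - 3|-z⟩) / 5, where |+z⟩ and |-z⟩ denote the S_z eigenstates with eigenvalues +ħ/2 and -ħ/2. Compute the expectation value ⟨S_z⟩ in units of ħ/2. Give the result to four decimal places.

⟨σ_z⟩ = |a|² - |b|² divided by |a|²+|b|², with a, b the |+z⟩, |-z⟩ amplitudes.
= (16 - 9)/25 = 7/25.
⟨S_z⟩ = (ħ/2)·⟨σ_z⟩.

0.2800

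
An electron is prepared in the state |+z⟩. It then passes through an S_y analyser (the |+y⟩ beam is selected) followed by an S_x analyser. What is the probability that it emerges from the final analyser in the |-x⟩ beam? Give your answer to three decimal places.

0.250

First analyser (S_y): from |+z⟩, P(|+y⟩) = 1/2.
After stage 1 the state is |+y⟩; P(|-x⟩) = |⟨-x|+y⟩|² = 1/2.
Joint probability = 1/2 × 1/2 = 0.250.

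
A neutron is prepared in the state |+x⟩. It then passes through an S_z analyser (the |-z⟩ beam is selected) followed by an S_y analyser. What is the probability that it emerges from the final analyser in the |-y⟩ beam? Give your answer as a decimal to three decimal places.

0.250

First analyser (S_z): from |+x⟩, P(|-z⟩) = 1/2.
After stage 1 the state is |-z⟩; P(|-y⟩) = |⟨-y|-z⟩|² = 1/2.
Joint probability = 1/2 × 1/2 = 0.250.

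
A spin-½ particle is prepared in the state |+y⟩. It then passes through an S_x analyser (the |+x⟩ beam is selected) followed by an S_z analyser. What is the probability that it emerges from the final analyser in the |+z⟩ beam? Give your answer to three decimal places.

First analyser (S_x): from |+y⟩, P(|+x⟩) = 1/2.
After stage 1 the state is |+x⟩; P(|+z⟩) = |⟨+z|+x⟩|² = 1/2.
Joint probability = 1/2 × 1/2 = 0.250.

0.250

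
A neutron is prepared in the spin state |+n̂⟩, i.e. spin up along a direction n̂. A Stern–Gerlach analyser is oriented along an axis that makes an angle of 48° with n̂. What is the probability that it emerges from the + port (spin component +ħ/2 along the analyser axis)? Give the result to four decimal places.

For spin-½, the probability of finding spin-up along an axis at angle θ to the initial spin direction is cos²(θ/2); spin-down is sin²(θ/2).
θ = 48°, so P = cos²(24°) ≈ 0.8346.

0.8346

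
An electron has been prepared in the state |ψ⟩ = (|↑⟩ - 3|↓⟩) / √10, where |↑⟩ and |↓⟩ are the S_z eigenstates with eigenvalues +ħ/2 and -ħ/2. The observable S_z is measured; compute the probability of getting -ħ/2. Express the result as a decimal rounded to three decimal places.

The -ħ/2 outcome corresponds to |↓⟩. Its amplitude in |ψ⟩ is -3/√10.
P = |-3|² / 10 = 9/10.

0.900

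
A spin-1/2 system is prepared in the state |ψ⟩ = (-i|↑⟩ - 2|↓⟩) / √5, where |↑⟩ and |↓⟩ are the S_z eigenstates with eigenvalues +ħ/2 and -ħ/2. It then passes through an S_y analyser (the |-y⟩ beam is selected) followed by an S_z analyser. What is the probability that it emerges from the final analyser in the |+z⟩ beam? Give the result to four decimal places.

First analyser (S_y): P(|-y⟩) = |⟨-y|ψ⟩|² = 9/10.
After stage 1 the state is |-y⟩; P(|+z⟩) = |⟨+z|-y⟩|² = 1/2.
Joint probability = 9/10 × 1/2 = 0.4500.

0.4500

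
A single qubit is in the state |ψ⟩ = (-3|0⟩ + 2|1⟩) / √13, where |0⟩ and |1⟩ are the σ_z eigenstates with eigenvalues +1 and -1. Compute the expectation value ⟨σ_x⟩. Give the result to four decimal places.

-0.9231

⟨σ_x⟩ = 2 Re(a* b)/(|a|²+|b|²) with a = -3, b = 2.
a* b = -6, so ⟨σ_x⟩ = -12/13.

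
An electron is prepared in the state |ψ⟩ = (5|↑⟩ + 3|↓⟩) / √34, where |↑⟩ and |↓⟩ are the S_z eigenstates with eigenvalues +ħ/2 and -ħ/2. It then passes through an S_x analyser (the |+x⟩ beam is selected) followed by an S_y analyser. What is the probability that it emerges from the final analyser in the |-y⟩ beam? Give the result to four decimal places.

First analyser (S_x): P(|+x⟩) = |⟨+x|ψ⟩|² = 64/68.
After stage 1 the state is |+x⟩; P(|-y⟩) = |⟨-y|+x⟩|² = 1/2.
Joint probability = 64/68 × 1/2 = 0.4706.

0.4706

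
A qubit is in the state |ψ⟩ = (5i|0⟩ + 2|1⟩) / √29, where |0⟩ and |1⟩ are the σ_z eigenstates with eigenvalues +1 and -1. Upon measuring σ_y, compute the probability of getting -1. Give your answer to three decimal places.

|-y⟩ = (|0⟩ - i|1⟩)/√2, so ⟨-y|ψ⟩ = (7i) / (√2·√29).
P = |7i|² / 58 = 49/58.

0.845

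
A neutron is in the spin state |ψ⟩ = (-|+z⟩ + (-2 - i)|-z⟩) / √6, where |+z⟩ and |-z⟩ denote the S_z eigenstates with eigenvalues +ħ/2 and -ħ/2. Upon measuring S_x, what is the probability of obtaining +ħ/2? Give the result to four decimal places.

0.8333

|+x⟩ = (|+z⟩ + |-z⟩)/√2, so ⟨+x|ψ⟩ = (-3 - i) / (√2·√6).
P = |-3 - i|² / 12 = 10/12.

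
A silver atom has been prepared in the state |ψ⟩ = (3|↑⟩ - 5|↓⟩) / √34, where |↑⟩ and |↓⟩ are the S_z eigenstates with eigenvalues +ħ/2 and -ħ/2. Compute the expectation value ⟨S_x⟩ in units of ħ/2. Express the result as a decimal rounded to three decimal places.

⟨σ_x⟩ = 2 Re(a* b)/(|a|²+|b|²) with a = 3, b = -5.
a* b = -15, so ⟨σ_x⟩ = -30/34.
⟨S_x⟩ = (ħ/2)·⟨σ_x⟩.

-0.882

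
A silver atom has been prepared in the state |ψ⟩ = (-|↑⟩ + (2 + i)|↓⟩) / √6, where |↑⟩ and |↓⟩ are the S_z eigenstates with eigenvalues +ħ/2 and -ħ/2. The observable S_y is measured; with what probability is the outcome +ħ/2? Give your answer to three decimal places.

|+y⟩ = (|↑⟩ + i|↓⟩)/√2, so ⟨+y|ψ⟩ = (-2i) / (√2·√6).
P = |-2i|² / 12 = 4/12.

0.333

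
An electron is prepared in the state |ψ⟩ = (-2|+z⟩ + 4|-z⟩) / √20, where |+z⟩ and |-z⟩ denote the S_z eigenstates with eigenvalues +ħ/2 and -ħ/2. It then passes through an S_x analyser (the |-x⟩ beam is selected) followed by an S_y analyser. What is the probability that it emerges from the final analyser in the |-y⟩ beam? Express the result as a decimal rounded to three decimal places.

First analyser (S_x): P(|-x⟩) = |⟨-x|ψ⟩|² = 36/40.
After stage 1 the state is |-x⟩; P(|-y⟩) = |⟨-y|-x⟩|² = 1/2.
Joint probability = 36/40 × 1/2 = 0.450.

0.450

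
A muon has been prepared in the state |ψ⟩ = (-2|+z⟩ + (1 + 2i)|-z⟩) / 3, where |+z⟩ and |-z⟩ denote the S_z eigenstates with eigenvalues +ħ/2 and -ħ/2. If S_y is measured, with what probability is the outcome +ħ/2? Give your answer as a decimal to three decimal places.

|+y⟩ = (|+z⟩ + i|-z⟩)/√2, so ⟨+y|ψ⟩ = (-i) / (√2·3).
P = |-i|² / 18 = 1/18.

0.056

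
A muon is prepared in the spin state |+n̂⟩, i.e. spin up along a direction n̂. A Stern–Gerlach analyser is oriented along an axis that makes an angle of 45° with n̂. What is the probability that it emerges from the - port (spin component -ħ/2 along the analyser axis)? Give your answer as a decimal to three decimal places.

For spin-½, the probability of finding spin-up along an axis at angle θ to the initial spin direction is cos²(θ/2); spin-down is sin²(θ/2).
θ = 45°, so P = sin²(22.5°) ≈ 0.146.

0.146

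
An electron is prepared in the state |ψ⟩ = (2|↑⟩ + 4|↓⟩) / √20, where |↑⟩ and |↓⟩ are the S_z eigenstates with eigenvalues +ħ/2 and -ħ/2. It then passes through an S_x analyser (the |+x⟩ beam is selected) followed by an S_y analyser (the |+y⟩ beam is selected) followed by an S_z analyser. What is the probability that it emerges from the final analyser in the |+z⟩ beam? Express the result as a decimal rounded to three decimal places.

First analyser (S_x): P(|+x⟩) = |⟨+x|ψ⟩|² = 36/40.
After stage 1 the state is |+x⟩; P(|+y⟩) = |⟨+y|+x⟩|² = 1/2.
After stage 2 the state is |+y⟩; P(|+z⟩) = |⟨+z|+y⟩|² = 1/2.
Joint probability = 36/40 × 1/2 × 1/2 = 0.225.

0.225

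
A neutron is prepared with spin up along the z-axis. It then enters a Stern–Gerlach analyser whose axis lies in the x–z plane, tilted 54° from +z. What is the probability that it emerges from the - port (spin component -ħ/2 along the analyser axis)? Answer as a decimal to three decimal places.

For spin-½, the probability of finding spin-up along an axis at angle θ to the initial spin direction is cos²(θ/2); spin-down is sin²(θ/2).
θ = 54°, so P = sin²(27°) ≈ 0.206.

0.206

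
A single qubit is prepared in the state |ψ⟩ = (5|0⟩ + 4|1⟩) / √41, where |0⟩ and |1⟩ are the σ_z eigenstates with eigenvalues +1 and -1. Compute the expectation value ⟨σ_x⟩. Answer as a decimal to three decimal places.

⟨σ_x⟩ = 2 Re(a* b)/(|a|²+|b|²) with a = 5, b = 4.
a* b = 20, so ⟨σ_x⟩ = 40/41.

0.976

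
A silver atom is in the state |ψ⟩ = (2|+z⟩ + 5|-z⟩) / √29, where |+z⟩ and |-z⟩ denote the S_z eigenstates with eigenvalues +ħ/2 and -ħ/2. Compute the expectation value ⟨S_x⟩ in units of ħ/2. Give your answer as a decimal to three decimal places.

0.690

⟨σ_x⟩ = 2 Re(a* b)/(|a|²+|b|²) with a = 2, b = 5.
a* b = 10, so ⟨σ_x⟩ = 20/29.
⟨S_x⟩ = (ħ/2)·⟨σ_x⟩.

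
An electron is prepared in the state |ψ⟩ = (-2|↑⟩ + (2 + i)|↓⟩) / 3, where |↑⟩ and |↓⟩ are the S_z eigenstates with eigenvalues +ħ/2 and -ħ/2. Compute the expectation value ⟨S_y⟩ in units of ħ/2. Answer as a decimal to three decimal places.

⟨σ_y⟩ = 2 Im(a* b)/(|a|²+|b|²) with a = -2, b = (2 + i).
a* b = (-4 - 2i), so ⟨σ_y⟩ = -4/9.
⟨S_y⟩ = (ħ/2)·⟨σ_y⟩.

-0.444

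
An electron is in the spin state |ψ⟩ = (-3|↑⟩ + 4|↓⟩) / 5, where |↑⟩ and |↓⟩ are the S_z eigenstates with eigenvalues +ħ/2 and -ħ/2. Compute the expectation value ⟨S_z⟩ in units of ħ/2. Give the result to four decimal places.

-0.2800

⟨σ_z⟩ = |a|² - |b|² divided by |a|²+|b|², with a, b the |↑⟩, |↓⟩ amplitudes.
= (9 - 16)/25 = -7/25.
⟨S_z⟩ = (ħ/2)·⟨σ_z⟩.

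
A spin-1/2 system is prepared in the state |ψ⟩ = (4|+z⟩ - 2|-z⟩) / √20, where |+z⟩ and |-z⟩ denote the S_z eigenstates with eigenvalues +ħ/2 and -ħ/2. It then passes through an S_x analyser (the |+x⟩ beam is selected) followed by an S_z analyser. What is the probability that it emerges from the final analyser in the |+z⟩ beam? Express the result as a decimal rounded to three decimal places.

First analyser (S_x): P(|+x⟩) = |⟨+x|ψ⟩|² = 4/40.
After stage 1 the state is |+x⟩; P(|+z⟩) = |⟨+z|+x⟩|² = 1/2.
Joint probability = 4/40 × 1/2 = 0.050.

0.050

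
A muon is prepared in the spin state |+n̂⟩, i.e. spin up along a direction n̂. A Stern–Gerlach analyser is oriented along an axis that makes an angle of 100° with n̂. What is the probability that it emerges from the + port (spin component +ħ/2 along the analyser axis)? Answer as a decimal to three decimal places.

For spin-½, the probability of finding spin-up along an axis at angle θ to the initial spin direction is cos²(θ/2); spin-down is sin²(θ/2).
θ = 100°, so P = cos²(50°) ≈ 0.413.

0.413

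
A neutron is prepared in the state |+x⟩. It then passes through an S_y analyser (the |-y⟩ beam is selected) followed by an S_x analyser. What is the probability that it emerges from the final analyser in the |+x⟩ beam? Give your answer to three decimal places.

0.250

First analyser (S_y): from |+x⟩, P(|-y⟩) = 1/2.
After stage 1 the state is |-y⟩; P(|+x⟩) = |⟨+x|-y⟩|² = 1/2.
Joint probability = 1/2 × 1/2 = 0.250.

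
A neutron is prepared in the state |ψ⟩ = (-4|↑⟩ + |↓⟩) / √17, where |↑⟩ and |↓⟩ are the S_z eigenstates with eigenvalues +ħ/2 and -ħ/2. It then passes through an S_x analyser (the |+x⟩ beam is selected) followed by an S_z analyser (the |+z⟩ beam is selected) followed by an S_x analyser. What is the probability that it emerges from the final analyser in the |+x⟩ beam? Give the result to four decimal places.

0.0662

First analyser (S_x): P(|+x⟩) = |⟨+x|ψ⟩|² = 9/34.
After stage 1 the state is |+x⟩; P(|+z⟩) = |⟨+z|+x⟩|² = 1/2.
After stage 2 the state is |+z⟩; P(|+x⟩) = |⟨+x|+z⟩|² = 1/2.
Joint probability = 9/34 × 1/2 × 1/2 = 0.0662.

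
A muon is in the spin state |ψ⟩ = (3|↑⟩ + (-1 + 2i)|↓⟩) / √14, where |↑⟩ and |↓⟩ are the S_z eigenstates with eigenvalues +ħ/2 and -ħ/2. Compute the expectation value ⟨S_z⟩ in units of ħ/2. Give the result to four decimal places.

⟨σ_z⟩ = |a|² - |b|² divided by |a|²+|b|², with a, b the |↑⟩, |↓⟩ amplitudes.
= (9 - 5)/14 = 4/14.
⟨S_z⟩ = (ħ/2)·⟨σ_z⟩.

0.2857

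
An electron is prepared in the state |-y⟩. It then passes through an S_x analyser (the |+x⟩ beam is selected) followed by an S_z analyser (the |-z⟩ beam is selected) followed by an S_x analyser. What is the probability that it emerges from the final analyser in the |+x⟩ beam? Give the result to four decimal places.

0.1250

First analyser (S_x): from |-y⟩, P(|+x⟩) = 1/2.
After stage 1 the state is |+x⟩; P(|-z⟩) = |⟨-z|+x⟩|² = 1/2.
After stage 2 the state is |-z⟩; P(|+x⟩) = |⟨+x|-z⟩|² = 1/2.
Joint probability = 1/2 × 1/2 × 1/2 = 0.1250.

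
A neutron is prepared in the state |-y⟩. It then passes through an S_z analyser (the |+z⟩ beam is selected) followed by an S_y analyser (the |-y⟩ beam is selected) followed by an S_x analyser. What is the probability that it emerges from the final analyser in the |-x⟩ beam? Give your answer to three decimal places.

First analyser (S_z): from |-y⟩, P(|+z⟩) = 1/2.
After stage 1 the state is |+z⟩; P(|-y⟩) = |⟨-y|+z⟩|² = 1/2.
After stage 2 the state is |-y⟩; P(|-x⟩) = |⟨-x|-y⟩|² = 1/2.
Joint probability = 1/2 × 1/2 × 1/2 = 0.125.

0.125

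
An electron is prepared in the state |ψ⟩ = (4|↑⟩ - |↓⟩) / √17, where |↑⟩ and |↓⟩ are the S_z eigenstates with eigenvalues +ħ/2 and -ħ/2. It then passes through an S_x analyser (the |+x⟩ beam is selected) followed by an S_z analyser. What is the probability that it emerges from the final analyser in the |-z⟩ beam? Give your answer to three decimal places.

First analyser (S_x): P(|+x⟩) = |⟨+x|ψ⟩|² = 9/34.
After stage 1 the state is |+x⟩; P(|-z⟩) = |⟨-z|+x⟩|² = 1/2.
Joint probability = 9/34 × 1/2 = 0.132.

0.132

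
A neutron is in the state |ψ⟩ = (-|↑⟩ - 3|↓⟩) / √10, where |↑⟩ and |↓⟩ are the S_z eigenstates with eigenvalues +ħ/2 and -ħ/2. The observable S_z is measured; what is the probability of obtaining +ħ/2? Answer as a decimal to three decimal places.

The +ħ/2 outcome corresponds to |↑⟩. Its amplitude in |ψ⟩ is -1/√10.
P = |-1|² / 10 = 1/10.

0.100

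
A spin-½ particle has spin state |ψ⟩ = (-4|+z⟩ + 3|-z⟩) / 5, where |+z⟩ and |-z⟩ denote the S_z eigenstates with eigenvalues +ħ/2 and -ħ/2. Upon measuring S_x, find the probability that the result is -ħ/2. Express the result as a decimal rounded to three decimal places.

0.980

|-x⟩ = (|+z⟩ - |-z⟩)/√2, so ⟨-x|ψ⟩ = (-7) / (√2·5).
P = |-7|² / 50 = 49/50.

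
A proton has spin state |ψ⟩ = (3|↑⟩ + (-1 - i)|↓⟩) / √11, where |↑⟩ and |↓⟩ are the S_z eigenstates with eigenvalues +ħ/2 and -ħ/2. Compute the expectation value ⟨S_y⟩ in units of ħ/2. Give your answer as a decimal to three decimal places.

-0.545

⟨σ_y⟩ = 2 Im(a* b)/(|a|²+|b|²) with a = 3, b = (-1 - i).
a* b = (-3 - 3i), so ⟨σ_y⟩ = -6/11.
⟨S_y⟩ = (ħ/2)·⟨σ_y⟩.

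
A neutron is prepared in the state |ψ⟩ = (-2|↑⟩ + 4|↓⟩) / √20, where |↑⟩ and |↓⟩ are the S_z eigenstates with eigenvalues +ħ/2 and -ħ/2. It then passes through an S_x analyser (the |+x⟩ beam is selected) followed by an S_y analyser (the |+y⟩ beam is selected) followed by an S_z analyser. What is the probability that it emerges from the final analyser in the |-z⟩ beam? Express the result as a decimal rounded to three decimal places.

First analyser (S_x): P(|+x⟩) = |⟨+x|ψ⟩|² = 4/40.
After stage 1 the state is |+x⟩; P(|+y⟩) = |⟨+y|+x⟩|² = 1/2.
After stage 2 the state is |+y⟩; P(|-z⟩) = |⟨-z|+y⟩|² = 1/2.
Joint probability = 4/40 × 1/2 × 1/2 = 0.025.

0.025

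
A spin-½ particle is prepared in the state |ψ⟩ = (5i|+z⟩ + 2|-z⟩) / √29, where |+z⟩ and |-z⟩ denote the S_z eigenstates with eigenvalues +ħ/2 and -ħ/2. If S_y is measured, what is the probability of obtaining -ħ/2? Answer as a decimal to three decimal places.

|-y⟩ = (|+z⟩ - i|-z⟩)/√2, so ⟨-y|ψ⟩ = (7i) / (√2·√29).
P = |7i|² / 58 = 49/58.

0.845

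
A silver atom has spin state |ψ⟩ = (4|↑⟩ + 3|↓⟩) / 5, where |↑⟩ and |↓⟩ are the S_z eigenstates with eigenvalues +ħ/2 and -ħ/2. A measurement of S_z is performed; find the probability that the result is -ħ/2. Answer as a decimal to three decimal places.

0.360

The -ħ/2 outcome corresponds to |↓⟩. Its amplitude in |ψ⟩ is 3/5.
P = |3|² / 25 = 9/25.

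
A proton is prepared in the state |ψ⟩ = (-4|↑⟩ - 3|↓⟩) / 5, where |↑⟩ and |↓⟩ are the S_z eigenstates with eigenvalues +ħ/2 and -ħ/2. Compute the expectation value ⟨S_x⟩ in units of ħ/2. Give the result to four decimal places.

⟨σ_x⟩ = 2 Re(a* b)/(|a|²+|b|²) with a = -4, b = -3.
a* b = 12, so ⟨σ_x⟩ = 24/25.
⟨S_x⟩ = (ħ/2)·⟨σ_x⟩.

0.9600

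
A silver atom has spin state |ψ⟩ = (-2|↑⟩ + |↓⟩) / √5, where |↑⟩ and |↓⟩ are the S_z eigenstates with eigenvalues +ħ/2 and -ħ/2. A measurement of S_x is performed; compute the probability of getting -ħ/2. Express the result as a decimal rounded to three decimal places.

|-x⟩ = (|↑⟩ - |↓⟩)/√2, so ⟨-x|ψ⟩ = (-3) / (√2·√5).
P = |-3|² / 10 = 9/10.

0.900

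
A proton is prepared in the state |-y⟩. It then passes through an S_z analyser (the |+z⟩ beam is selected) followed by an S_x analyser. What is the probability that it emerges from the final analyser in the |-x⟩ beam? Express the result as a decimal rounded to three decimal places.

0.250

First analyser (S_z): from |-y⟩, P(|+z⟩) = 1/2.
After stage 1 the state is |+z⟩; P(|-x⟩) = |⟨-x|+z⟩|² = 1/2.
Joint probability = 1/2 × 1/2 = 0.250.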